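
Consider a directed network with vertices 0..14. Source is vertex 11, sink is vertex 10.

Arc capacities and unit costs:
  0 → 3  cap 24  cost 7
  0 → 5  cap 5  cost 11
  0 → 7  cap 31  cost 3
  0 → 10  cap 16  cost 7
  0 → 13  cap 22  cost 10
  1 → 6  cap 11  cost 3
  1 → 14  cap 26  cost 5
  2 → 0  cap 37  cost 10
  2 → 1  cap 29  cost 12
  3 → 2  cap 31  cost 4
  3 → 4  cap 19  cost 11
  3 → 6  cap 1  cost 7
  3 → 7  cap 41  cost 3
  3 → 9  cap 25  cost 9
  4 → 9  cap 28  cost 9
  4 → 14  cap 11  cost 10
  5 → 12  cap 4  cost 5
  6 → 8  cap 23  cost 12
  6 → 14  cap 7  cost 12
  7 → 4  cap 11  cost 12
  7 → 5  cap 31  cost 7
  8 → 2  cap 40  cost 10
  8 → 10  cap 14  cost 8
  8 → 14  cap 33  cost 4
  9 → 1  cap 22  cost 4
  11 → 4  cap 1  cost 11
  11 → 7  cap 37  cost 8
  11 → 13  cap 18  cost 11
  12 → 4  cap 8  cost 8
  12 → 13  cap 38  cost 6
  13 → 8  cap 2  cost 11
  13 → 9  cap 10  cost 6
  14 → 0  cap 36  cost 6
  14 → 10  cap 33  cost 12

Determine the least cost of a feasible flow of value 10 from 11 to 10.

Minimum cost for 10 units: 359

shortest-cost path #1: 11→13→8→10 push 2 @ unit cost 30 (adds 60)
shortest-cost path #2: 11→4→14→10 push 1 @ unit cost 33 (adds 33)
shortest-cost path #3: 11→13→9→1→14→10 push 7 @ unit cost 38 (adds 266)
total cost = 359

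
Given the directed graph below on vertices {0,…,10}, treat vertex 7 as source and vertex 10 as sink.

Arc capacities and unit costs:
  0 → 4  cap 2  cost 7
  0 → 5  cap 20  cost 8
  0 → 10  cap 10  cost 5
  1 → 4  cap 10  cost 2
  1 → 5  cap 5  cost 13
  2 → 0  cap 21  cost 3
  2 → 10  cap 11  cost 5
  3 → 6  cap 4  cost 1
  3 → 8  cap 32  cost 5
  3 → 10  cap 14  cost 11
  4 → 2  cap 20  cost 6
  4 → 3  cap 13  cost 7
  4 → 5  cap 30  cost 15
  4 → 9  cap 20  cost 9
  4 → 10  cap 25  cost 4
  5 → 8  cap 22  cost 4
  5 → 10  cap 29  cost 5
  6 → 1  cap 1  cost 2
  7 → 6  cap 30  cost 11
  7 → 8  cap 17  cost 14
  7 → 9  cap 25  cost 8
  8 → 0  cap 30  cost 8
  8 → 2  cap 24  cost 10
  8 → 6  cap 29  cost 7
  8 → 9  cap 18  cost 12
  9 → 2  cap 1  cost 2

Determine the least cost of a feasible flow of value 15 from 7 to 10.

Minimum cost for 15 units: 391

shortest-cost path #1: 7→9→2→10 push 1 @ unit cost 15 (adds 15)
shortest-cost path #2: 7→6→1→4→10 push 1 @ unit cost 19 (adds 19)
shortest-cost path #3: 7→8→0→10 push 10 @ unit cost 27 (adds 270)
shortest-cost path #4: 7→8→2→10 push 3 @ unit cost 29 (adds 87)
total cost = 391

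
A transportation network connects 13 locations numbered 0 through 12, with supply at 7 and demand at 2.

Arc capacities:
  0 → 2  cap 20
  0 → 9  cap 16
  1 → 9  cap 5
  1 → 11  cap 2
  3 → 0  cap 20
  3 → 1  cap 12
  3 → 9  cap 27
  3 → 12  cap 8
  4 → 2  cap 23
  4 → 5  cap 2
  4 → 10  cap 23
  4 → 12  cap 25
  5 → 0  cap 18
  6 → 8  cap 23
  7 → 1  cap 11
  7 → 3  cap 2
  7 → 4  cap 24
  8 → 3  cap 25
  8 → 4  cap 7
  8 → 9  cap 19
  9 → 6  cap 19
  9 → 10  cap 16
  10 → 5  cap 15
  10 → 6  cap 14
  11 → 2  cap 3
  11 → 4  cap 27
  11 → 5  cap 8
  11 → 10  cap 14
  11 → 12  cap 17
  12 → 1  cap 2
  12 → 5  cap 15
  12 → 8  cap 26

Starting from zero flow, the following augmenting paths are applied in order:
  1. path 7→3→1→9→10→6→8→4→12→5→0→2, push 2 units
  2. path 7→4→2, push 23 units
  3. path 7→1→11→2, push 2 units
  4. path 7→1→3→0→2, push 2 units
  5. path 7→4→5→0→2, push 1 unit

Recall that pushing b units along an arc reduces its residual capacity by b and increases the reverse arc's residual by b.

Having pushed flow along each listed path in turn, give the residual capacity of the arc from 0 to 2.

after path 1 (7→3→1→9→10→6→8→4→12→5→0→2, push 2): res(0,2)=18
after path 2 (7→4→2, push 23): res(0,2)=18
after path 3 (7→1→11→2, push 2): res(0,2)=18
after path 4 (7→1→3→0→2, push 2): res(0,2)=16
after path 5 (7→4→5→0→2, push 1): res(0,2)=15

Residual capacity of (0,2): 15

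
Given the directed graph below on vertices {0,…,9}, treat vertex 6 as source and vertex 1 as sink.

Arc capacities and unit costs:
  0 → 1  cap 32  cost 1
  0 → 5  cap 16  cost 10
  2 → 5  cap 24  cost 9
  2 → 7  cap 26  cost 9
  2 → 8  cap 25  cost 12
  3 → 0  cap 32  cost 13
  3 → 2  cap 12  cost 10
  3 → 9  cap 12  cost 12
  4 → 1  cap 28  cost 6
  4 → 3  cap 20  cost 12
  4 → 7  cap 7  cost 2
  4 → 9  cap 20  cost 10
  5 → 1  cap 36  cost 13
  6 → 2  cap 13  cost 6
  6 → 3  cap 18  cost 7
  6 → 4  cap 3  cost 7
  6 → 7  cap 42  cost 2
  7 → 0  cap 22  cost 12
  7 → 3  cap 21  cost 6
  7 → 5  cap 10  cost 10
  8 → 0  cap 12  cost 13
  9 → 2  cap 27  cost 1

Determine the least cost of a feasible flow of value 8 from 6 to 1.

shortest-cost path #1: 6→4→1 push 3 @ unit cost 13 (adds 39)
shortest-cost path #2: 6→7→0→1 push 5 @ unit cost 15 (adds 75)
total cost = 114

Minimum cost for 8 units: 114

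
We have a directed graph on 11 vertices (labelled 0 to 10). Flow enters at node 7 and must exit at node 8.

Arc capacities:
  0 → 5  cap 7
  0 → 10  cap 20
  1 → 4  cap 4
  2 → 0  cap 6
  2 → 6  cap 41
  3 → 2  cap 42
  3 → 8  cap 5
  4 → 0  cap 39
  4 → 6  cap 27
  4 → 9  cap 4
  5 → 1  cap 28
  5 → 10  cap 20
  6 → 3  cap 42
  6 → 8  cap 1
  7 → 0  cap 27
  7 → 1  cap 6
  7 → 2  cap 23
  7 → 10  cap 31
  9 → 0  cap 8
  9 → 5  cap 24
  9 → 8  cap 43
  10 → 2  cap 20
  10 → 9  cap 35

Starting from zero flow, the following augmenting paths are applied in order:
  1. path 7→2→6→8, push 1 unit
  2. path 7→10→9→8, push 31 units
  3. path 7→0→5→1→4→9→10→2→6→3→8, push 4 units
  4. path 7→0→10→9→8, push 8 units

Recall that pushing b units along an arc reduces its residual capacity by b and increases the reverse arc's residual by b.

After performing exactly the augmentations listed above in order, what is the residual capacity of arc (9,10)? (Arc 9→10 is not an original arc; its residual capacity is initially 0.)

after path 1 (7→2→6→8, push 1): res(9,10)=0
after path 2 (7→10→9→8, push 31): res(9,10)=31
after path 3 (7→0→5→1→4→9→10→2→6→3→8, push 4): res(9,10)=27
after path 4 (7→0→10→9→8, push 8): res(9,10)=35

Residual capacity of (9,10): 35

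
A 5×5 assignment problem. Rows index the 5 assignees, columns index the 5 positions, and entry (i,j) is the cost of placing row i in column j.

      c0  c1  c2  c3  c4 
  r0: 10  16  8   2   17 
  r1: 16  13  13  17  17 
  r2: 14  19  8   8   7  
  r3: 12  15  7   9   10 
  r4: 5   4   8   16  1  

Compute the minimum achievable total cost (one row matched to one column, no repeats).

Minimum assignment cost: 34

optimal assignment: row0→col3 (cost 2), row1→col1 (cost 13), row2→col4 (cost 7), row3→col2 (cost 7), row4→col0 (cost 5)
total = 2 + 13 + 7 + 7 + 5 = 34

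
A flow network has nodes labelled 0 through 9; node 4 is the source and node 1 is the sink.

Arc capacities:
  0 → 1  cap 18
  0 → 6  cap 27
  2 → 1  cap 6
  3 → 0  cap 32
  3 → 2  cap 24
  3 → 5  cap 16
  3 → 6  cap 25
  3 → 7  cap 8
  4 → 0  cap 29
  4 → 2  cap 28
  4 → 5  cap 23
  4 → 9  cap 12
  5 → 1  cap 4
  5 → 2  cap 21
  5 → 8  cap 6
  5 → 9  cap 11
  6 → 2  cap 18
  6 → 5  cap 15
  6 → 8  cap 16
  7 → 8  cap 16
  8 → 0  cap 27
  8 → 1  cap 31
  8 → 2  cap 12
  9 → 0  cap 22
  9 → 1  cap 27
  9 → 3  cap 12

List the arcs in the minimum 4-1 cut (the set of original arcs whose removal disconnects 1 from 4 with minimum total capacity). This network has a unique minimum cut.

augment #1: 4→0→1 push 18
augment #2: 4→2→1 push 6
augment #3: 4→5→1 push 4
augment #4: 4→9→1 push 12
augment #5: 4→5→8→1 push 6
augment #6: 4→5→9→1 push 11
augment #7: 4→0→6→8→1 push 11
max flow = 68; residual-reachable set from 4 gives S-side
cut edges (S→T): {(2,1), (4,0), (4,9), (5,1), (5,8), (5,9)} total cap 68

Min-cut arcs: {(2,1), (4,0), (4,9), (5,1), (5,8), (5,9)} (total capacity 68)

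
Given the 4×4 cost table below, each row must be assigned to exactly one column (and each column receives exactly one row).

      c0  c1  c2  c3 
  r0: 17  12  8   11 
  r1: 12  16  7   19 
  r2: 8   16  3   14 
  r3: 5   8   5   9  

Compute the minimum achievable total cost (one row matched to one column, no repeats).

Minimum assignment cost: 34

one of 2 optimal assignments: row0→col3 (cost 11), row1→col0 (cost 12), row2→col2 (cost 3), row3→col1 (cost 8)
total = 11 + 12 + 3 + 8 = 34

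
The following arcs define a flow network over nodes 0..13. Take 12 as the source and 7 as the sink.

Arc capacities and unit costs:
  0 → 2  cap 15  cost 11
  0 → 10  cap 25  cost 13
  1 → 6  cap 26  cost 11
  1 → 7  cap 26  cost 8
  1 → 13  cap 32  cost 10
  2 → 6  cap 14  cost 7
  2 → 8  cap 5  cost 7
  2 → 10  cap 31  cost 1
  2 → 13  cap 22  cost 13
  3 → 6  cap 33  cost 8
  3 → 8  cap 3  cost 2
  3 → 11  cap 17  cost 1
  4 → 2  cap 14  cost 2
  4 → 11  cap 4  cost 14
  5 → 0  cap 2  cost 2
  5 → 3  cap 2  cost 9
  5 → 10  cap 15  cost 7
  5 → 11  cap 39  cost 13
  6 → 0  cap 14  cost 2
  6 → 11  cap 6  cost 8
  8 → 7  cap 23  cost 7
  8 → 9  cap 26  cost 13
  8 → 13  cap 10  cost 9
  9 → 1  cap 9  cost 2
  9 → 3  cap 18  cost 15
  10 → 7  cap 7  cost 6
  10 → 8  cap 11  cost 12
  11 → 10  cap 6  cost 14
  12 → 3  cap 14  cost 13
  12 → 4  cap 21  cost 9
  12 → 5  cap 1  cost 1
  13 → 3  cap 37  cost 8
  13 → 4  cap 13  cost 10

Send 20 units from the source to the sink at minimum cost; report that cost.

shortest-cost path #1: 12→5→10→7 push 1 @ unit cost 14 (adds 14)
shortest-cost path #2: 12→4→2→10→7 push 6 @ unit cost 18 (adds 108)
shortest-cost path #3: 12→3→8→7 push 3 @ unit cost 22 (adds 66)
shortest-cost path #4: 12→4→2→8→7 push 5 @ unit cost 25 (adds 125)
shortest-cost path #5: 12→4→2→10→8→7 push 3 @ unit cost 31 (adds 93)
shortest-cost path #6: 12→3→11→10→8→7 push 2 @ unit cost 47 (adds 94)
total cost = 500

Minimum cost for 20 units: 500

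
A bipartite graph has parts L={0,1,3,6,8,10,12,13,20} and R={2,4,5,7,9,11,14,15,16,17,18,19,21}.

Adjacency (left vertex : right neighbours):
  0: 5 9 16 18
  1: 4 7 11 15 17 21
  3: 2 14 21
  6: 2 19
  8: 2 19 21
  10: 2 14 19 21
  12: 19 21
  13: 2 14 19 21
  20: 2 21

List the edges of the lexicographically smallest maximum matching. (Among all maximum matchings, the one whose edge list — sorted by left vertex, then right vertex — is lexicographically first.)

Lex-smallest maximum matching: {(0,5), (1,4), (3,2), (6,19), (8,21), (10,14)}

|M| = 6 (so the lex-smallest maximum matching has 6 edges)
process left vertices in ascending order; for each, take the smallest-labelled available neighbour that still permits 6 edges overall, or leave it unmatched if none does
lex-smallest matching: {0-5, 1-4, 3-2, 6-19, 8-21, 10-14}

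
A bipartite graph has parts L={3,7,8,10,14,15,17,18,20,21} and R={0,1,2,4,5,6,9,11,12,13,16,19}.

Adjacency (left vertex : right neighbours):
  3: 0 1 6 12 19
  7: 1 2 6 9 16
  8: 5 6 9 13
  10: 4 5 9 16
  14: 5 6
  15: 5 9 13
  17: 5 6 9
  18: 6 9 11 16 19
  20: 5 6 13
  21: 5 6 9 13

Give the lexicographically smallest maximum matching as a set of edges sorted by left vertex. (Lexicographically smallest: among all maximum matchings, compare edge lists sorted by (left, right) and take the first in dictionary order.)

|M| = 8 (so the lex-smallest maximum matching has 8 edges)
process left vertices in ascending order; for each, take the smallest-labelled available neighbour that still permits 8 edges overall, or leave it unmatched if none does
lex-smallest matching: {3-0, 7-1, 8-5, 10-4, 14-6, 15-9, 18-11, 20-13}

Lex-smallest maximum matching: {(3,0), (7,1), (8,5), (10,4), (14,6), (15,9), (18,11), (20,13)}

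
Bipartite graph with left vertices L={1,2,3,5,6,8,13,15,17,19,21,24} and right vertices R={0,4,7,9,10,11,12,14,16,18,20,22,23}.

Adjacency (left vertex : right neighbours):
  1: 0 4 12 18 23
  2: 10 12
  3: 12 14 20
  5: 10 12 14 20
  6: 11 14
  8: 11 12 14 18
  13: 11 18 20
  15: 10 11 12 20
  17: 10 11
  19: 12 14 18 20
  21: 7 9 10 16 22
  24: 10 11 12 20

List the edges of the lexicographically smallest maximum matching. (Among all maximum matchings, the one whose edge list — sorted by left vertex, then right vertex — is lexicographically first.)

Lex-smallest maximum matching: {(1,0), (2,10), (3,12), (5,14), (6,11), (8,18), (13,20), (21,7)}

|M| = 8 (so the lex-smallest maximum matching has 8 edges)
process left vertices in ascending order; for each, take the smallest-labelled available neighbour that still permits 8 edges overall, or leave it unmatched if none does
lex-smallest matching: {1-0, 2-10, 3-12, 5-14, 6-11, 8-18, 13-20, 21-7}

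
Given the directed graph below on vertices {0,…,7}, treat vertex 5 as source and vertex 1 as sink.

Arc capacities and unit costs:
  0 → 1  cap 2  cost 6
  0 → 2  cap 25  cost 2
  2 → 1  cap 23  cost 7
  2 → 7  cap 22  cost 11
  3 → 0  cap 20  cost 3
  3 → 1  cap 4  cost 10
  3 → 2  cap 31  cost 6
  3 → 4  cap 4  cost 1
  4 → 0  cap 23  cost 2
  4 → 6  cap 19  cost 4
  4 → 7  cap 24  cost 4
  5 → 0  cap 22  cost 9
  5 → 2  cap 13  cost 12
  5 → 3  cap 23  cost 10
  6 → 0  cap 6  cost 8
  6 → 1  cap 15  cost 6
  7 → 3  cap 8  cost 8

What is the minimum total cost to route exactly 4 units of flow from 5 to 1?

shortest-cost path #1: 5→0→1 push 2 @ unit cost 15 (adds 30)
shortest-cost path #2: 5→0→2→1 push 2 @ unit cost 18 (adds 36)
total cost = 66

Minimum cost for 4 units: 66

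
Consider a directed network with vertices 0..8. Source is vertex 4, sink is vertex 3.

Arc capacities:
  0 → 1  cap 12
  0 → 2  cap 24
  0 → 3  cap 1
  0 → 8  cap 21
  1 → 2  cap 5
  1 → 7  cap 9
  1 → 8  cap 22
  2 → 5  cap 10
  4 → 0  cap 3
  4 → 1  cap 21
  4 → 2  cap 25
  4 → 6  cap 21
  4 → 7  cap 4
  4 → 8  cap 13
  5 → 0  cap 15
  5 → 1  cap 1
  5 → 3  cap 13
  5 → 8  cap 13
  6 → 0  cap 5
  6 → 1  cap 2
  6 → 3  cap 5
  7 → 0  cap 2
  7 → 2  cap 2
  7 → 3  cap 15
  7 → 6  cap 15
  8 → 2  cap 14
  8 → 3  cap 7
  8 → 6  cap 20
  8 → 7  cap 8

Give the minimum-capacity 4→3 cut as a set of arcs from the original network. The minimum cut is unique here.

augment #1: 4→0→3 push 1
augment #2: 4→6→3 push 5
augment #3: 4→7→3 push 4
augment #4: 4→8→3 push 7
augment #5: 4→1→7→3 push 9
augment #6: 4→2→5→3 push 10
augment #7: 4→8→7→3 push 2
max flow = 38; residual-reachable set from 4 gives S-side
cut edges (S→T): {(0,3), (2,5), (6,3), (7,3), (8,3)} total cap 38

Min-cut arcs: {(0,3), (2,5), (6,3), (7,3), (8,3)} (total capacity 38)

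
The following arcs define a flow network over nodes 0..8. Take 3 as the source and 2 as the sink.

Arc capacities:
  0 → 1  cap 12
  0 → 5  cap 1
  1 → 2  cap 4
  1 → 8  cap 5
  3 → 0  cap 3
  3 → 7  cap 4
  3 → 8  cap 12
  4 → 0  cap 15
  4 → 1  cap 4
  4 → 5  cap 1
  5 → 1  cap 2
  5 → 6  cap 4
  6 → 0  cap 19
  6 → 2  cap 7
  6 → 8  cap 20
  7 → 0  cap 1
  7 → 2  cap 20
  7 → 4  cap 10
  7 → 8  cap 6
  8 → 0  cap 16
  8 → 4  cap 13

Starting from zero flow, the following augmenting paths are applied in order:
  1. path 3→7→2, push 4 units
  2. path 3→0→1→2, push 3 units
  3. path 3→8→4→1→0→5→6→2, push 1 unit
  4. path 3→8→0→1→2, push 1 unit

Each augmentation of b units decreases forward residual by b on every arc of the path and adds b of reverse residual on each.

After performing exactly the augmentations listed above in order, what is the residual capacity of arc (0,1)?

Residual capacity of (0,1): 9

after path 1 (3→7→2, push 4): res(0,1)=12
after path 2 (3→0→1→2, push 3): res(0,1)=9
after path 3 (3→8→4→1→0→5→6→2, push 1): res(0,1)=10
after path 4 (3→8→0→1→2, push 1): res(0,1)=9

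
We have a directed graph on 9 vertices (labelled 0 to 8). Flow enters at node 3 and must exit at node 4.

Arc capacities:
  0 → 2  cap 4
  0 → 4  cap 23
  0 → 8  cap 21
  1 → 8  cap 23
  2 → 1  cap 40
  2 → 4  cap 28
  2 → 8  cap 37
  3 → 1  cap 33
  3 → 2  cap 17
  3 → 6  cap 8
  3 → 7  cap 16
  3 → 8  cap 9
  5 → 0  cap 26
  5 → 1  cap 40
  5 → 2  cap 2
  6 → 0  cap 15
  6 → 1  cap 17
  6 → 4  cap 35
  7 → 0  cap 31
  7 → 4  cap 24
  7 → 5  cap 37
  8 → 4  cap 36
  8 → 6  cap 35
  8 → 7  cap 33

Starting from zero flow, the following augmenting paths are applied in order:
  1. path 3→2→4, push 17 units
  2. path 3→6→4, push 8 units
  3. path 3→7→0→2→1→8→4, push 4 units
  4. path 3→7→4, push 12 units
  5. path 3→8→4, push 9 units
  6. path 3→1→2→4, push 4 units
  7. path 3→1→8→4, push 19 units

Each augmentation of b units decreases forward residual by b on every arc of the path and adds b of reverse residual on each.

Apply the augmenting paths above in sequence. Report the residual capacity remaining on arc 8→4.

Residual capacity of (8,4): 4

after path 1 (3→2→4, push 17): res(8,4)=36
after path 2 (3→6→4, push 8): res(8,4)=36
after path 3 (3→7→0→2→1→8→4, push 4): res(8,4)=32
after path 4 (3→7→4, push 12): res(8,4)=32
after path 5 (3→8→4, push 9): res(8,4)=23
after path 6 (3→1→2→4, push 4): res(8,4)=23
after path 7 (3→1→8→4, push 19): res(8,4)=4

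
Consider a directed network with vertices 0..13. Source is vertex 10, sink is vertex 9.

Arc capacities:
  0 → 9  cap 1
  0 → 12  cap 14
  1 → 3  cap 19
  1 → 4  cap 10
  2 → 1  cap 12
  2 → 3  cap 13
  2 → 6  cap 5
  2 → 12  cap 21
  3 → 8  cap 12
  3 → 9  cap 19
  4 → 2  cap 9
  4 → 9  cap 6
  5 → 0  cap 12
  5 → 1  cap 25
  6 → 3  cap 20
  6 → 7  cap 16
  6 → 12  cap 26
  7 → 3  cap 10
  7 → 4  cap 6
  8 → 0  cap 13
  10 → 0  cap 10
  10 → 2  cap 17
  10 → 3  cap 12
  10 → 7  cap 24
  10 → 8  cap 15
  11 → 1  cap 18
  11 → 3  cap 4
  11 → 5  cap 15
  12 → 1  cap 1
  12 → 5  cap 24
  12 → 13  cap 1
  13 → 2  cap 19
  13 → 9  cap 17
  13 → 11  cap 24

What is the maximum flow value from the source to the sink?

augment #1: 10→0→9 bottleneck 1, total now 1
augment #2: 10→3→9 bottleneck 12, total now 13
augment #3: 10→2→3→9 bottleneck 7, total now 20
augment #4: 10→7→4→9 bottleneck 6, total now 26
augment #5: 10→0→12→13→9 bottleneck 1, total now 27

Maximum flow value: 27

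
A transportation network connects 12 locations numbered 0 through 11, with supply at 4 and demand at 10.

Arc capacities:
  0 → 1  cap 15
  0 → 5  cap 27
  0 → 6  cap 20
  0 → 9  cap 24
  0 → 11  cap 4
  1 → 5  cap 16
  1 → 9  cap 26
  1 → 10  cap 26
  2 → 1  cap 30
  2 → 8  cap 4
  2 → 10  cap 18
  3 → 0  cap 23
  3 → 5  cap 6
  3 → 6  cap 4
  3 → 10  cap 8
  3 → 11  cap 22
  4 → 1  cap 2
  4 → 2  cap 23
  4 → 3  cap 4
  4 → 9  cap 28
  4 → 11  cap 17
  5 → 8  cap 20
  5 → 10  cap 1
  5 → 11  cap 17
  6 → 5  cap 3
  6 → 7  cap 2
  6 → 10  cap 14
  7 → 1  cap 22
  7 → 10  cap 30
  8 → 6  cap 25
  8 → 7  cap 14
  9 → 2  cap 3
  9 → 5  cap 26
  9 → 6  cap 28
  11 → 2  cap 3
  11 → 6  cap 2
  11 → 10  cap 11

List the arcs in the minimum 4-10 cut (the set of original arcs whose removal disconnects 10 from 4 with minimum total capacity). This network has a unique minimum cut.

augment #1: 4→1→10 push 2
augment #2: 4→2→10 push 18
augment #3: 4→3→10 push 4
augment #4: 4→11→10 push 11
augment #5: 4→2→1→10 push 5
augment #6: 4→9→5→10 push 1
augment #7: 4→9→6→10 push 14
augment #8: 4→9→2→1→10 push 3
augment #9: 4→9→6→7→10 push 2
augment #10: 4→11→2→1→10 push 3
augment #11: 4→9→5→8→7→10 push 8
augment #12: 4→11→6→5→8→7→10 push 2
max flow = 73; residual-reachable set from 4 gives S-side
cut edges (S→T): {(4,1), (4,2), (4,3), (4,9), (11,2), (11,6), (11,10)} total cap 73

Min-cut arcs: {(4,1), (4,2), (4,3), (4,9), (11,2), (11,6), (11,10)} (total capacity 73)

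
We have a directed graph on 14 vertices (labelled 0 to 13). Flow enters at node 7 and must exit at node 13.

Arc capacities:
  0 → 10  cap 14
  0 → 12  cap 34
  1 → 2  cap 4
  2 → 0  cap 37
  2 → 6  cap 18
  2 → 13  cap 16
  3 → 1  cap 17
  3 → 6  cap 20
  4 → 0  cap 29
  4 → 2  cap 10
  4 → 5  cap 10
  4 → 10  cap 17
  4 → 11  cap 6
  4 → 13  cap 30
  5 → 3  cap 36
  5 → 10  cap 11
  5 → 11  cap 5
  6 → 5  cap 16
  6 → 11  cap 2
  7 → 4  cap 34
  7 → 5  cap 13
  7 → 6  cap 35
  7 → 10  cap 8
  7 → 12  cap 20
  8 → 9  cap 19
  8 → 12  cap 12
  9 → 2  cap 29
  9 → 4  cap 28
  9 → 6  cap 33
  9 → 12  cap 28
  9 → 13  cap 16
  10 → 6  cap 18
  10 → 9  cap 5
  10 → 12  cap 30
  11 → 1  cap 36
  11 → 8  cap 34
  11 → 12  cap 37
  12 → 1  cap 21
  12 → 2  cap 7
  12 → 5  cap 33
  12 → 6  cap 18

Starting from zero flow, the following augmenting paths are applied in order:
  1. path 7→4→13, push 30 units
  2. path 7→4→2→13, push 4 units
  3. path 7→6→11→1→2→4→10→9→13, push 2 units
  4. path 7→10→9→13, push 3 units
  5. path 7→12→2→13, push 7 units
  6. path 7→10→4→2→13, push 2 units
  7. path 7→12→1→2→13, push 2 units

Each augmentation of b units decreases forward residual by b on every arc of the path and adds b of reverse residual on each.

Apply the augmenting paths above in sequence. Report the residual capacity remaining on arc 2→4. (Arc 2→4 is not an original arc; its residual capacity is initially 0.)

Residual capacity of (2,4): 4

after path 1 (7→4→13, push 30): res(2,4)=0
after path 2 (7→4→2→13, push 4): res(2,4)=4
after path 3 (7→6→11→1→2→4→10→9→13, push 2): res(2,4)=2
after path 4 (7→10→9→13, push 3): res(2,4)=2
after path 5 (7→12→2→13, push 7): res(2,4)=2
after path 6 (7→10→4→2→13, push 2): res(2,4)=4
after path 7 (7→12→1→2→13, push 2): res(2,4)=4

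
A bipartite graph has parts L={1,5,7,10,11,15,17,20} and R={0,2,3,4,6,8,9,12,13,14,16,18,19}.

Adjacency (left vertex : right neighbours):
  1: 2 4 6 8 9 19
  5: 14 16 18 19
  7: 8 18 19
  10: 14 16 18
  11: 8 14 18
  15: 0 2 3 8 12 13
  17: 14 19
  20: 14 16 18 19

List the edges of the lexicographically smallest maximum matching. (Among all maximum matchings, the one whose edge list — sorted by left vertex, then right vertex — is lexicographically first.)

|M| = 7 (so the lex-smallest maximum matching has 7 edges)
process left vertices in ascending order; for each, take the smallest-labelled available neighbour that still permits 7 edges overall, or leave it unmatched if none does
lex-smallest matching: {1-2, 5-14, 7-8, 10-16, 11-18, 15-0, 17-19}

Lex-smallest maximum matching: {(1,2), (5,14), (7,8), (10,16), (11,18), (15,0), (17,19)}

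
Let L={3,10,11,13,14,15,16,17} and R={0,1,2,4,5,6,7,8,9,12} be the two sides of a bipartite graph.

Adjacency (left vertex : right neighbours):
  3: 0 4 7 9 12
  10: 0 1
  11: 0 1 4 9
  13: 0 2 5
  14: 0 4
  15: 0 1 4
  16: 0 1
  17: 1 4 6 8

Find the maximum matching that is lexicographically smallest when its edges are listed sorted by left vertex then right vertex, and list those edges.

Lex-smallest maximum matching: {(3,7), (10,0), (11,9), (13,2), (14,4), (15,1), (17,6)}

|M| = 7 (so the lex-smallest maximum matching has 7 edges)
process left vertices in ascending order; for each, take the smallest-labelled available neighbour that still permits 7 edges overall, or leave it unmatched if none does
lex-smallest matching: {3-7, 10-0, 11-9, 13-2, 14-4, 15-1, 17-6}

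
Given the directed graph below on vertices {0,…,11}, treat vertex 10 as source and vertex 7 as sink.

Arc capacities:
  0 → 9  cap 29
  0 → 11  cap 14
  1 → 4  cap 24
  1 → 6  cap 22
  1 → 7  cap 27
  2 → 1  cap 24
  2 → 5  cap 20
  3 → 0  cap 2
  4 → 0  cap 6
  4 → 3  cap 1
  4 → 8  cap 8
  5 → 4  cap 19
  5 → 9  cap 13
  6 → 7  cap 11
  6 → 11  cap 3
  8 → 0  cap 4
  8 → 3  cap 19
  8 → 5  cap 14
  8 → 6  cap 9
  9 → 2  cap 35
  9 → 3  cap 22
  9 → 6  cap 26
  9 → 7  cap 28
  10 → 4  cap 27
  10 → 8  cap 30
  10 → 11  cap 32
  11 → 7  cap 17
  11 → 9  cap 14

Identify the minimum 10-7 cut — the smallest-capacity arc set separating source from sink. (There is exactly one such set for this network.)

Min-cut arcs: {(3,0), (4,0), (5,9), (8,0), (8,6), (11,7), (11,9)} (total capacity 65)

augment #1: 10→11→7 push 17
augment #2: 10→8→6→7 push 9
augment #3: 10→11→9→7 push 14
augment #4: 10→4→0→9→7 push 6
augment #5: 10→8→0→9→7 push 4
augment #6: 10→8→5→9→7 push 4
augment #7: 10→8→5→9→6→7 push 2
augment #8: 10→8→5→9→2→1→7 push 7
augment #9: 10→4→3→0→9→2→1→7 push 1
augment #10: 10→8→3→0→9→2→1→7 push 1
max flow = 65; residual-reachable set from 10 gives S-side
cut edges (S→T): {(3,0), (4,0), (5,9), (8,0), (8,6), (11,7), (11,9)} total cap 65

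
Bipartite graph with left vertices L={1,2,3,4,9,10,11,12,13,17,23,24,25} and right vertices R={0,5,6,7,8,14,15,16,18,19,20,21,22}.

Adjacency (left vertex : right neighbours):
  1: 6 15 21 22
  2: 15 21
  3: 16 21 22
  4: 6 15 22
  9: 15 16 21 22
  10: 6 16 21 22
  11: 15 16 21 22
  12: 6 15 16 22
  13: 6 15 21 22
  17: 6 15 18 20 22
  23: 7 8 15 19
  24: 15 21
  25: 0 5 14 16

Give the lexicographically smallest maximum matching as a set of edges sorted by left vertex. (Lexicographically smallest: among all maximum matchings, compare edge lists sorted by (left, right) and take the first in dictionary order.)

|M| = 8 (so the lex-smallest maximum matching has 8 edges)
process left vertices in ascending order; for each, take the smallest-labelled available neighbour that still permits 8 edges overall, or leave it unmatched if none does
lex-smallest matching: {1-6, 2-15, 3-16, 4-22, 9-21, 17-18, 23-7, 25-0}

Lex-smallest maximum matching: {(1,6), (2,15), (3,16), (4,22), (9,21), (17,18), (23,7), (25,0)}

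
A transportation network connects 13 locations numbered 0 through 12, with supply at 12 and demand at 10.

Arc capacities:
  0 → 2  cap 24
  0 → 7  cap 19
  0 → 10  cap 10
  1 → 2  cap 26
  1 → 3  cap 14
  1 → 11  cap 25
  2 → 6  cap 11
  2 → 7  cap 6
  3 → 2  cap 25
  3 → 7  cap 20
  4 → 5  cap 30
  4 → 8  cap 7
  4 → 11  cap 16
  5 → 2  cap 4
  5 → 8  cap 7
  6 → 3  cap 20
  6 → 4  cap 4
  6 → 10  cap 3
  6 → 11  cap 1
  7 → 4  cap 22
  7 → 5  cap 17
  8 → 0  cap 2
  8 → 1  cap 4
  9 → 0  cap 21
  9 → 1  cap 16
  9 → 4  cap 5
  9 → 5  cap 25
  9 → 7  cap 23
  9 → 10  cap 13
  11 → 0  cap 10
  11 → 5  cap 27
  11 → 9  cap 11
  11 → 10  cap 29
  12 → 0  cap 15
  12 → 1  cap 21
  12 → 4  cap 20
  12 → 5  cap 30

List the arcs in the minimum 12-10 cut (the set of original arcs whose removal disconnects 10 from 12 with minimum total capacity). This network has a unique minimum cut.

augment #1: 12→0→10 push 10
augment #2: 12→1→11→10 push 21
augment #3: 12→4→11→10 push 8
augment #4: 12→0→2→6→10 push 3
augment #5: 12→4→11→9→10 push 8
augment #6: 12→0→2→6→11→9→10 push 1
augment #7: 12→4→8→1→11→9→10 push 2
max flow = 53; residual-reachable set from 12 gives S-side
cut edges (S→T): {(0,10), (6,10), (11,9), (11,10)} total cap 53

Min-cut arcs: {(0,10), (6,10), (11,9), (11,10)} (total capacity 53)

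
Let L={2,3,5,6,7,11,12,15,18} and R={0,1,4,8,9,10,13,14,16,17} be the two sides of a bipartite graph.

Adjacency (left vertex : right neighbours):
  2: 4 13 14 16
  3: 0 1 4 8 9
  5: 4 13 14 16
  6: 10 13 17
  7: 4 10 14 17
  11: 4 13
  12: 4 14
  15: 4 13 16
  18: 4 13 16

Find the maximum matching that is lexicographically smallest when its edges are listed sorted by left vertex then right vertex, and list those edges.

|M| = 7 (so the lex-smallest maximum matching has 7 edges)
process left vertices in ascending order; for each, take the smallest-labelled available neighbour that still permits 7 edges overall, or leave it unmatched if none does
lex-smallest matching: {2-4, 3-0, 5-13, 6-10, 7-17, 12-14, 15-16}

Lex-smallest maximum matching: {(2,4), (3,0), (5,13), (6,10), (7,17), (12,14), (15,16)}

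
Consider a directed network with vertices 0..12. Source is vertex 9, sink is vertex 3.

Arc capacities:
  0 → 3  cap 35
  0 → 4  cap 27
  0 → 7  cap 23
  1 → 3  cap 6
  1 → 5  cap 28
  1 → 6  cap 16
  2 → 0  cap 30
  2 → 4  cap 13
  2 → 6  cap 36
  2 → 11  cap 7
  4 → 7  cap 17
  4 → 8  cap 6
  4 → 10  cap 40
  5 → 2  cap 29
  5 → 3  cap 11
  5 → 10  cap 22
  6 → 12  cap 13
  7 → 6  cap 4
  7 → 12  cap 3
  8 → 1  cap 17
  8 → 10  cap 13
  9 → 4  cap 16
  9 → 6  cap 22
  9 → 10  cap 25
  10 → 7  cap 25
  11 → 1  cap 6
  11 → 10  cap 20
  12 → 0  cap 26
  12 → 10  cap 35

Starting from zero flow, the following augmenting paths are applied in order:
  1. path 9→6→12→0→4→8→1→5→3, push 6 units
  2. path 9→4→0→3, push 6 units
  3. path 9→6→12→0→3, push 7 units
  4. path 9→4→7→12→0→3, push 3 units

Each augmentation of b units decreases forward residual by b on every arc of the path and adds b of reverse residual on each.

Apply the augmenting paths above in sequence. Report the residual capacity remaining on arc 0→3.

Residual capacity of (0,3): 19

after path 1 (9→6→12→0→4→8→1→5→3, push 6): res(0,3)=35
after path 2 (9→4→0→3, push 6): res(0,3)=29
after path 3 (9→6→12→0→3, push 7): res(0,3)=22
after path 4 (9→4→7→12→0→3, push 3): res(0,3)=19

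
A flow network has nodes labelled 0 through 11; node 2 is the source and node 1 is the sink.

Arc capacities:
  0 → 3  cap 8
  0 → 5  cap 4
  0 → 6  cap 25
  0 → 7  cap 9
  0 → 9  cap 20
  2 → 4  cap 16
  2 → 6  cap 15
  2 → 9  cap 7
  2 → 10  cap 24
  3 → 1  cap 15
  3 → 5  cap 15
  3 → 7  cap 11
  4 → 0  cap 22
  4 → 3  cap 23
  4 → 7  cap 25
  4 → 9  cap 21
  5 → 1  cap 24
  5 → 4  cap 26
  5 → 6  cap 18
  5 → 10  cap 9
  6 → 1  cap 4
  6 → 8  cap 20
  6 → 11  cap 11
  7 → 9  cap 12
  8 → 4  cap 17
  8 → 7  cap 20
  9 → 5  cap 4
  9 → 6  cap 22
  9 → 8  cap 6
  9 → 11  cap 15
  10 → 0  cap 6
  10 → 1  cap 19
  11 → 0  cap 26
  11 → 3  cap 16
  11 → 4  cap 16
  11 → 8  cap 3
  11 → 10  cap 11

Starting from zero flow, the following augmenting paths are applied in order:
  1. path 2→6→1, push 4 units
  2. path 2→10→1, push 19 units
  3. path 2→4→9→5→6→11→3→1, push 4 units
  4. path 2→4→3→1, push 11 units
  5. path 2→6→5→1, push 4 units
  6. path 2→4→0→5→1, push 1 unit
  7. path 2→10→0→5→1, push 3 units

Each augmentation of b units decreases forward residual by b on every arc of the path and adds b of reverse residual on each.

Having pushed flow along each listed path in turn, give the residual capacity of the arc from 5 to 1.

after path 1 (2→6→1, push 4): res(5,1)=24
after path 2 (2→10→1, push 19): res(5,1)=24
after path 3 (2→4→9→5→6→11→3→1, push 4): res(5,1)=24
after path 4 (2→4→3→1, push 11): res(5,1)=24
after path 5 (2→6→5→1, push 4): res(5,1)=20
after path 6 (2→4→0→5→1, push 1): res(5,1)=19
after path 7 (2→10→0→5→1, push 3): res(5,1)=16

Residual capacity of (5,1): 16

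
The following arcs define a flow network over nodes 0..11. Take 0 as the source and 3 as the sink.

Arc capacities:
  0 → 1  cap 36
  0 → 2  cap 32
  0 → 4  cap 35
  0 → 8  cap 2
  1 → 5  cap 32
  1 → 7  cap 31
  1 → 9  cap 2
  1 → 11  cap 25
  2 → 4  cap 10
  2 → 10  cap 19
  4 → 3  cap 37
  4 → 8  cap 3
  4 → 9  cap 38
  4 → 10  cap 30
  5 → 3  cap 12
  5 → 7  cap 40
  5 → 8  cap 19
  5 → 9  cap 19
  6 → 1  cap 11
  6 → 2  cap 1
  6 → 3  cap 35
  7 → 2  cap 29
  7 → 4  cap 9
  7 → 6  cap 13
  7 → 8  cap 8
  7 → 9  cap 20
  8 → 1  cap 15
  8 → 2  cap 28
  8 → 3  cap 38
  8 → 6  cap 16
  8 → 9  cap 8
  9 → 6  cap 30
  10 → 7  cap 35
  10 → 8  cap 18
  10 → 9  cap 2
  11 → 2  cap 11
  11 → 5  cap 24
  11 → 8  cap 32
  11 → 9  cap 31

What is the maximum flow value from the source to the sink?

Maximum flow value: 102

augment #1: 0→4→3 bottleneck 35, total now 35
augment #2: 0→8→3 bottleneck 2, total now 37
augment #3: 0→1→5→3 bottleneck 12, total now 49
augment #4: 0→2→4→3 bottleneck 2, total now 51
augment #5: 0→1→5→8→3 bottleneck 19, total now 70
augment #6: 0→1→7→6→3 bottleneck 5, total now 75
augment #7: 0→2→4→8→3 bottleneck 3, total now 78
augment #8: 0→2→10→8→3 bottleneck 14, total now 92
augment #9: 0→2→4→9→6→3 bottleneck 5, total now 97
augment #10: 0→2→10→7→6→3 bottleneck 5, total now 102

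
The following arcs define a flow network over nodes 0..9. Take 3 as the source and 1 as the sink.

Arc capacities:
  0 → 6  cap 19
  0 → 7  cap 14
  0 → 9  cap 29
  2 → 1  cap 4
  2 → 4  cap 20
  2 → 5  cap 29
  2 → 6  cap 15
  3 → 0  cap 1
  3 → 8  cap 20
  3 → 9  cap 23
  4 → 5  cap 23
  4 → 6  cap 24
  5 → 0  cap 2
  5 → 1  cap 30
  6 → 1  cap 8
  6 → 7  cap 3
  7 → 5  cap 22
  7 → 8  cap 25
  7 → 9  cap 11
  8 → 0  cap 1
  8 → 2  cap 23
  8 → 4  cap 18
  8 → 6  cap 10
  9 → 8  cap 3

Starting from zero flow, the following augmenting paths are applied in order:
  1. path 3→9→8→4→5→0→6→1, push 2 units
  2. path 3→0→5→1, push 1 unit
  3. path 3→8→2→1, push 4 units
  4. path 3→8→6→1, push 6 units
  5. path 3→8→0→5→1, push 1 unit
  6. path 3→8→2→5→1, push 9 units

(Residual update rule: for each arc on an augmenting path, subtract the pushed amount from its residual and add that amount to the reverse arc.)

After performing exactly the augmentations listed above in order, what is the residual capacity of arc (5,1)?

after path 1 (3→9→8→4→5→0→6→1, push 2): res(5,1)=30
after path 2 (3→0→5→1, push 1): res(5,1)=29
after path 3 (3→8→2→1, push 4): res(5,1)=29
after path 4 (3→8→6→1, push 6): res(5,1)=29
after path 5 (3→8→0→5→1, push 1): res(5,1)=28
after path 6 (3→8→2→5→1, push 9): res(5,1)=19

Residual capacity of (5,1): 19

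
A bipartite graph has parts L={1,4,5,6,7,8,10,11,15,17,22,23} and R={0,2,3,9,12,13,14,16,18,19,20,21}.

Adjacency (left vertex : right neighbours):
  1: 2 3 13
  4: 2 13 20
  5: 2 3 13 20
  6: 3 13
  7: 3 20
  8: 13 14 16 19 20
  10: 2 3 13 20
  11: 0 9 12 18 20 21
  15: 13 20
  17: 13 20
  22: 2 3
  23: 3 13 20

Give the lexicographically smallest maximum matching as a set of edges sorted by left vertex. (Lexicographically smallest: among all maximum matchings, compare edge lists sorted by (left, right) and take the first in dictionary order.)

Lex-smallest maximum matching: {(1,2), (4,13), (5,3), (7,20), (8,14), (11,0)}

|M| = 6 (so the lex-smallest maximum matching has 6 edges)
process left vertices in ascending order; for each, take the smallest-labelled available neighbour that still permits 6 edges overall, or leave it unmatched if none does
lex-smallest matching: {1-2, 4-13, 5-3, 7-20, 8-14, 11-0}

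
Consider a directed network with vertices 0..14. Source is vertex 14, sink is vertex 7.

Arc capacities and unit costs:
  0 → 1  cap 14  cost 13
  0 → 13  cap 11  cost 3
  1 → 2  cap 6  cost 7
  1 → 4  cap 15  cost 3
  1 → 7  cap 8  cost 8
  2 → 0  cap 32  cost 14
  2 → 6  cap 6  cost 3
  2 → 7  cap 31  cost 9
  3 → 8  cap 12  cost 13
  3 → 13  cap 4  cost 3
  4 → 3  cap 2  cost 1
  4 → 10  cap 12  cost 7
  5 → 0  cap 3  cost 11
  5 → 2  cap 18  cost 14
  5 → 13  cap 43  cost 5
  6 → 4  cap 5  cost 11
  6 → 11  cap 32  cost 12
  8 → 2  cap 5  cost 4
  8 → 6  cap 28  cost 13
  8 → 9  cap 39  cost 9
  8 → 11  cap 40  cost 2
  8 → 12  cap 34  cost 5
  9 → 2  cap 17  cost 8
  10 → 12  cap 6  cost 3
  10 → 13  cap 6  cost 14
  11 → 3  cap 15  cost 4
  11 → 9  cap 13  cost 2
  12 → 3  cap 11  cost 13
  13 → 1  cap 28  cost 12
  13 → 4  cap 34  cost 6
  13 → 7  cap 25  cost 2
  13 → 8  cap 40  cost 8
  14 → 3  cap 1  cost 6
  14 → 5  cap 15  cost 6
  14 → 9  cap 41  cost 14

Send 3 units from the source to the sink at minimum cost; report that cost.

Minimum cost for 3 units: 37

shortest-cost path #1: 14→3→13→7 push 1 @ unit cost 11 (adds 11)
shortest-cost path #2: 14→5→13→7 push 2 @ unit cost 13 (adds 26)
total cost = 37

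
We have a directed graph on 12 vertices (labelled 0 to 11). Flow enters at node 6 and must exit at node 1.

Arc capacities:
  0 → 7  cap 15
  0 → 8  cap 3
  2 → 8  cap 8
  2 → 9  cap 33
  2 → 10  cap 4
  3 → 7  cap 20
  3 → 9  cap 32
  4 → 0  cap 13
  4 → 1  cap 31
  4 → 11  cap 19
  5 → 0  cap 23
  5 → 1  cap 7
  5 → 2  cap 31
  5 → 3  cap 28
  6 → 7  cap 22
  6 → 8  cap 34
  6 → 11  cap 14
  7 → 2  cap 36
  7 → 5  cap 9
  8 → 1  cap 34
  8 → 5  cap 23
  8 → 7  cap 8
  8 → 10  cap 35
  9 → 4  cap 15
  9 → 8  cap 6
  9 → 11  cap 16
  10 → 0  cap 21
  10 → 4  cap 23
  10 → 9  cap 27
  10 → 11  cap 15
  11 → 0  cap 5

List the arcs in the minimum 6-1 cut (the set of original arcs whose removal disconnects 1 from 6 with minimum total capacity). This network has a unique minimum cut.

augment #1: 6→8→1 push 34
augment #2: 6→7→5→1 push 7
augment #3: 6→7→2→9→4→1 push 15
augment #4: 6→11→0→8→10→4→1 push 3
augment #5: 6→11→0→7→2→10→4→1 push 2
max flow = 61; residual-reachable set from 6 gives S-side
cut edges (S→T): {(6,7), (6,8), (11,0)} total cap 61

Min-cut arcs: {(6,7), (6,8), (11,0)} (total capacity 61)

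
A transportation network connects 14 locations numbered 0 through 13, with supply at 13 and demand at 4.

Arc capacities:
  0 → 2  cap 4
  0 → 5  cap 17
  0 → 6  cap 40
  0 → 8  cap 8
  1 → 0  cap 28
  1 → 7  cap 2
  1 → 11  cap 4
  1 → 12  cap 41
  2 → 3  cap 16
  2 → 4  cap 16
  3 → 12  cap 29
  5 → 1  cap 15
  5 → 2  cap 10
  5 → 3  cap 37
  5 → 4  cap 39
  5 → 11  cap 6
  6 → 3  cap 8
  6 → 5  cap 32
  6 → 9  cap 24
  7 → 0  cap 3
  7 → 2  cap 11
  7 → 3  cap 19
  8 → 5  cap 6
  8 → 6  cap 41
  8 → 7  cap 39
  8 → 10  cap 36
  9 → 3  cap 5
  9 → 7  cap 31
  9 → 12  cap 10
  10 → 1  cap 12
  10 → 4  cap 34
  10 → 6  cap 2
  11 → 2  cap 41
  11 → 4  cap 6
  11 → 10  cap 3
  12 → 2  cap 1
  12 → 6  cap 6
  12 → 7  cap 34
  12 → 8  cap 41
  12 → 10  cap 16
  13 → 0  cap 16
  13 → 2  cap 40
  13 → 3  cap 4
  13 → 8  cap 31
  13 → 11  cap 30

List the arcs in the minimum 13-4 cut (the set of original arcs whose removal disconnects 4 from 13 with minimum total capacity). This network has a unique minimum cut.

Min-cut arcs: {(2,3), (2,4), (11,4), (11,10), (13,0), (13,3), (13,8)} (total capacity 92)

augment #1: 13→2→4 push 16
augment #2: 13→11→4 push 6
augment #3: 13→0→5→4 push 16
augment #4: 13→8→5→4 push 6
augment #5: 13→8→10→4 push 25
augment #6: 13→11→10→4 push 3
augment #7: 13→3→12→10→4 push 4
augment #8: 13→2→3→12→10→4 push 2
augment #9: 13→2→3→12→6→5→4 push 6
augment #10: 13→2→3→12→7→0→5→4 push 1
augment #11: 13→2→3→12→8→6→5→4 push 7
max flow = 92; residual-reachable set from 13 gives S-side
cut edges (S→T): {(2,3), (2,4), (11,4), (11,10), (13,0), (13,3), (13,8)} total cap 92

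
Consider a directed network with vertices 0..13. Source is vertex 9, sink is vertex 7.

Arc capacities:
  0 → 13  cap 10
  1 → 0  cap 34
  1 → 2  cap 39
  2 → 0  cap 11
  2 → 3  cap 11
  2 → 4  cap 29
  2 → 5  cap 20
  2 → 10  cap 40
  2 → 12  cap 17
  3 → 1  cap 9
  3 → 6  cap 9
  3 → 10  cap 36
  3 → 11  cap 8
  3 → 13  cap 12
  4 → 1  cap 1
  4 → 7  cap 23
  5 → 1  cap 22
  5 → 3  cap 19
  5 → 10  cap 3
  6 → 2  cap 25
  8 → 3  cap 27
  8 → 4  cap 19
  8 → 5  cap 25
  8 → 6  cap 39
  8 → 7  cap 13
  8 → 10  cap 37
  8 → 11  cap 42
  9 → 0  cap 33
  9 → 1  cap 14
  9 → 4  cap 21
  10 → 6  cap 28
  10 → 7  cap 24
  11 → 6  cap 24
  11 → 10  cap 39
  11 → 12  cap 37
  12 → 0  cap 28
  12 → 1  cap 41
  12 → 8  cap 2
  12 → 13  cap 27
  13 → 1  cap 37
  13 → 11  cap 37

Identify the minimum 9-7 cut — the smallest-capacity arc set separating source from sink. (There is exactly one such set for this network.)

Min-cut arcs: {(0,13), (9,1), (9,4)} (total capacity 45)

augment #1: 9→4→7 push 21
augment #2: 9→1→2→4→7 push 2
augment #3: 9→1→2→10→7 push 12
augment #4: 9→0→13→11→10→7 push 10
max flow = 45; residual-reachable set from 9 gives S-side
cut edges (S→T): {(0,13), (9,1), (9,4)} total cap 45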